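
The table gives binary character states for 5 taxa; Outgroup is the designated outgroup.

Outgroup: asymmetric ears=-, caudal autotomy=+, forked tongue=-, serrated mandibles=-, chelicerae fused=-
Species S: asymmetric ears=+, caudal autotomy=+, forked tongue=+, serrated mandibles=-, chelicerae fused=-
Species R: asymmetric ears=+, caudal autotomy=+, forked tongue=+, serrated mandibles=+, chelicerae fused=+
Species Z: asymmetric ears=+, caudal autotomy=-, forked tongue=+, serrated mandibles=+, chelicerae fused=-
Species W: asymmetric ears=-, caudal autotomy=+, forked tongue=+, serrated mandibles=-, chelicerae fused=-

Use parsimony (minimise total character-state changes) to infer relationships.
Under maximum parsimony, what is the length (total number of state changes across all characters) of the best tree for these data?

5

Character polarity is set by the outgroup: the derived state is whichever differs from the outgroup's state, so for caudal autotomy the derived state is '-', and for the remaining characters it is '+'.
asymmetric ears (derived state '+') is shared by Species R, Species S, and Species Z — a synapomorphy uniting that clade.
caudal autotomy: derived state '-' in Species Z only — an autapomorphy, so it tells us nothing about relationships among taxa.
forked tongue (derived state '+') is shared by all ingroup taxa — unites the whole ingroup.
Only Species R and Species Z show the derived state '+' for serrated mandibles, supporting them as a clade.
chelicerae fused (derived state '+') is unique to Species R (autapomorphy; uninformative for grouping).
Most parsimonious ingroup topology: ((Species S,(Species R,Species Z)),Species W).
Changes per character on this tree: asymmetric ears: 1; caudal autotomy: 1; forked tongue: 1; serrated mandibles: 1; chelicerae fused: 1.
Total = 5.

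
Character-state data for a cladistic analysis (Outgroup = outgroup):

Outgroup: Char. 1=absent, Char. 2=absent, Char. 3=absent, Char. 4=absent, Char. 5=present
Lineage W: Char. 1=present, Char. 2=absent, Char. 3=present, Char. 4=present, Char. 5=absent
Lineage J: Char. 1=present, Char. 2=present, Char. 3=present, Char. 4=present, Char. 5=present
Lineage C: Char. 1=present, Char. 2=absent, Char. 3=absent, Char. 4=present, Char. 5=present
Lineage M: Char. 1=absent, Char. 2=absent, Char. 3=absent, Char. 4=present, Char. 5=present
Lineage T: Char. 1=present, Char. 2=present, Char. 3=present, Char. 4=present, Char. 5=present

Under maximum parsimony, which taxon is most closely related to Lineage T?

Lineage J

Character polarity is set by the outgroup: the derived state is whichever differs from the outgroup's state, so for Char. 5 the derived state is 'absent', and for the remaining characters it is 'present'.
Char. 1 (derived state 'present') is shared by Lineage C, Lineage J, Lineage T, and Lineage W — a synapomorphy uniting that clade.
Char. 2 (derived state 'present') is shared by Lineage J and Lineage T — a synapomorphy uniting that clade.
Char. 3 (derived state 'present') is shared by Lineage J, Lineage T, and Lineage W — a synapomorphy uniting that clade.
Char. 4 (derived state 'present') is shared by all ingroup taxa — unites the whole ingroup.
Char. 5 (derived state 'absent') is unique to Lineage W (autapomorphy; uninformative for grouping).
Most parsimonious ingroup topology: (((Lineage W,(Lineage J,Lineage T)),Lineage C),Lineage M).
Lineage T and Lineage J form a cherry on this tree, so they are sister taxa.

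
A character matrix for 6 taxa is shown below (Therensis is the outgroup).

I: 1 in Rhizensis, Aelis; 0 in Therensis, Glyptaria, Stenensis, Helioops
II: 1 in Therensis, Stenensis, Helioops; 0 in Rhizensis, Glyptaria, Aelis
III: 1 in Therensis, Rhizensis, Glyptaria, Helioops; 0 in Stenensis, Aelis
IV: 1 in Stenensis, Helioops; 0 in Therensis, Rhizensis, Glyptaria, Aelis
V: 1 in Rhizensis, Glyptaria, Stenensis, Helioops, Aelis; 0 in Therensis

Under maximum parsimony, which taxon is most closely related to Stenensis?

Helioops

Character polarity is set by the outgroup: the derived state is whichever differs from the outgroup's state, so for II, III the derived state is '0', and for the remaining characters it is '1'.
I (derived state '1') is shared by Aelis and Rhizensis — a synapomorphy uniting that clade.
II: derived state '0' in Aelis, Glyptaria, and Rhizensis only — synapomorphy for {Aelis, Glyptaria, Rhizensis}.
III groups Aelis and Stenensis, which is incompatible with the clades supported by the remaining characters; treating it as convergent (homoplasy) costs fewer steps than any alternative tree.
Only Helioops and Stenensis show the derived state '1' for IV, supporting them as a clade.
All ingroup taxa share the derived state '1' for V; it defines the ingroup but does not resolve relationships within it.
Most parsimonious ingroup topology: (((Rhizensis,Aelis),Glyptaria),(Stenensis,Helioops)).
Stenensis and Helioops form a cherry on this tree, so they are sister taxa.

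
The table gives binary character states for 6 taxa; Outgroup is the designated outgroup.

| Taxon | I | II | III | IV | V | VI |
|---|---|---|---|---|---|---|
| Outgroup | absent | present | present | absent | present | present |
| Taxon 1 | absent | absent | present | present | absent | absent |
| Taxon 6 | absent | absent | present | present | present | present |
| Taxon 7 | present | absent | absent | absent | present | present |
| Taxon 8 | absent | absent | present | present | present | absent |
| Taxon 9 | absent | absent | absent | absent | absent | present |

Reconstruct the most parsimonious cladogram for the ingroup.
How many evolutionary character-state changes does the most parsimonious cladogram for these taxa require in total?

Character polarity is set by the outgroup: the derived state is whichever differs from the outgroup's state, so for II, III, V, VI the derived state is 'absent', and for the remaining characters it is 'present'.
I (derived state 'present') is unique to Taxon 7 (autapomorphy; uninformative for grouping).
All ingroup taxa share the derived state 'absent' for II; it defines the ingroup but does not resolve relationships within it.
III: derived state 'absent' in Taxon 7 and Taxon 9 only — synapomorphy for {Taxon 7, Taxon 9}.
IV: derived state 'present' in Taxon 1, Taxon 6, and Taxon 8 only — synapomorphy for {Taxon 1, Taxon 6, Taxon 8}.
V (state 'absent') occurs in Taxon 1 and Taxon 9 but conflicts with the nesting implied by the other characters — most parsimoniously interpreted as homoplasy.
Only Taxon 1 and Taxon 8 show the derived state 'absent' for VI, supporting them as a clade.
Most parsimonious ingroup topology: (((Taxon 1,Taxon 8),Taxon 6),(Taxon 7,Taxon 9)).
Changes per character on this tree: I: 1; II: 1; III: 1; IV: 1; V: 2; VI: 1.
Total = 7.

7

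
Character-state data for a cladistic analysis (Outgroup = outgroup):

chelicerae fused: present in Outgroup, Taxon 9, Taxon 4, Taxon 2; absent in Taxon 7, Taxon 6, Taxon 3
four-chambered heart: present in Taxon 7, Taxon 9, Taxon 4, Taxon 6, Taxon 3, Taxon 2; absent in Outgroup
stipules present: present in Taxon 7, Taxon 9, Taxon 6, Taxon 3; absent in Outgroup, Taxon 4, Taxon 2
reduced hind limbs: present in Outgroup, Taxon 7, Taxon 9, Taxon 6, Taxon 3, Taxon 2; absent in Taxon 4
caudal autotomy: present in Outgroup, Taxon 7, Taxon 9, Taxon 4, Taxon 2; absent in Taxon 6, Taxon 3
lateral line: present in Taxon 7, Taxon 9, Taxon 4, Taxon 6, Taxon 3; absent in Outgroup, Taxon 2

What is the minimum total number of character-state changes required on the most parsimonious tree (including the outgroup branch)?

Character polarity is set by the outgroup: the derived state is whichever differs from the outgroup's state, so for chelicerae fused, reduced hind limbs, caudal autotomy the derived state is 'absent', and for the remaining characters it is 'present'.
Only Taxon 3, Taxon 6, and Taxon 7 show the derived state 'absent' for chelicerae fused, supporting them as a clade.
four-chambered heart (derived state 'present') is shared by all ingroup taxa — unites the whole ingroup.
stipules present: derived state 'present' in Taxon 3, Taxon 6, Taxon 7, and Taxon 9 only — synapomorphy for {Taxon 3, Taxon 6, Taxon 7, Taxon 9}.
reduced hind limbs (derived state 'absent') is unique to Taxon 4 (autapomorphy; uninformative for grouping).
Only Taxon 3 and Taxon 6 show the derived state 'absent' for caudal autotomy, supporting them as a clade.
lateral line (derived state 'present') is shared by Taxon 3, Taxon 4, Taxon 6, Taxon 7, and Taxon 9 — a synapomorphy uniting that clade.
Most parsimonious ingroup topology: ((((Taxon 7,(Taxon 6,Taxon 3)),Taxon 9),Taxon 4),Taxon 2).
Changes per character on this tree: chelicerae fused: 1; four-chambered heart: 1; stipules present: 1; reduced hind limbs: 1; caudal autotomy: 1; lateral line: 1.
Total = 6.

6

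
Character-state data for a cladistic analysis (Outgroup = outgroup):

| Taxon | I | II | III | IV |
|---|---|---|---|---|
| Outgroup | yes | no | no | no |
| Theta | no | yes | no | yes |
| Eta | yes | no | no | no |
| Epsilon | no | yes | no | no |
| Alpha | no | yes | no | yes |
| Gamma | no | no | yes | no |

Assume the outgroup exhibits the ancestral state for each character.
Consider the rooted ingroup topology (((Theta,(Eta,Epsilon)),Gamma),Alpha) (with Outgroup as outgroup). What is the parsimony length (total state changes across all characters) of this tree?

8

Map each character onto (((Theta,(Eta,Epsilon)),Gamma),Alpha) (rooted by Outgroup) and count the minimum state changes it requires (Fitch parsimony):
I: 2; II: 3; III: 1; IV: 2.
Total tree length = 8.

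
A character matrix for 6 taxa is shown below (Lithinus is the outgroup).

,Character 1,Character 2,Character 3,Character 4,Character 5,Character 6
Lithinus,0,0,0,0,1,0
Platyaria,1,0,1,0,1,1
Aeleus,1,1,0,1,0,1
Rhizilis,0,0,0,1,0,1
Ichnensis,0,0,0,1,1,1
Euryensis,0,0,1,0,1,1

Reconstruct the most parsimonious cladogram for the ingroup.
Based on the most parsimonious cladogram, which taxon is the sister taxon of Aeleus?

Character polarity is set by the outgroup: the derived state is whichever differs from the outgroup's state, so for Character 5 the derived state is '0', and for the remaining characters it is '1'.
Character 1 (state '1') occurs in Aeleus and Platyaria but conflicts with the nesting implied by the other characters — most parsimoniously interpreted as homoplasy.
Character 2: derived state '1' in Aeleus only — an autapomorphy, so it tells us nothing about relationships among taxa.
Only Euryensis and Platyaria show the derived state '1' for Character 3, supporting them as a clade.
Only Aeleus, Ichnensis, and Rhizilis show the derived state '1' for Character 4, supporting them as a clade.
Character 5 (derived state '0') is shared by Aeleus and Rhizilis — a synapomorphy uniting that clade.
All ingroup taxa share the derived state '1' for Character 6; it defines the ingroup but does not resolve relationships within it.
Most parsimonious ingroup topology: ((Platyaria,Euryensis),((Aeleus,Rhizilis),Ichnensis)).
Aeleus and Rhizilis form a cherry on this tree, so they are sister taxa.

Rhizilis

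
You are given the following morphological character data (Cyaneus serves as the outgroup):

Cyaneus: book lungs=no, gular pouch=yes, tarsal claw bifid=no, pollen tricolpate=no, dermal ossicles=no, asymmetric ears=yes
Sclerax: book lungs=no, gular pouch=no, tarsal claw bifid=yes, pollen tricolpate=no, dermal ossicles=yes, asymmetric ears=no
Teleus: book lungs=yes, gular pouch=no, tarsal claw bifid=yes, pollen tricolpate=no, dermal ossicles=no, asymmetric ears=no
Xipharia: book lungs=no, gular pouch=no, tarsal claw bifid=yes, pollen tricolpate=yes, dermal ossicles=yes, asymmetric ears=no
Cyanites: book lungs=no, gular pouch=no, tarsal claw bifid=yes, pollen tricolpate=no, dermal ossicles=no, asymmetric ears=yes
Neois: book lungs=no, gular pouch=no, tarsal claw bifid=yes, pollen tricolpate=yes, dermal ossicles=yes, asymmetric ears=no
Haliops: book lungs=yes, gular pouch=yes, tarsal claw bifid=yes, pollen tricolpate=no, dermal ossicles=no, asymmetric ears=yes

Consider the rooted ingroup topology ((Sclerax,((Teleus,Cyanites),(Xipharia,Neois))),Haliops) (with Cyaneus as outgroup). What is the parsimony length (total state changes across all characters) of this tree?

9

Map each character onto ((Sclerax,((Teleus,Cyanites),(Xipharia,Neois))),Haliops) (rooted by Cyaneus) and count the minimum state changes it requires (Fitch parsimony):
book lungs: 2; gular pouch: 1; tarsal claw bifid: 1; pollen tricolpate: 1; dermal ossicles: 2; asymmetric ears: 2.
Total tree length = 9.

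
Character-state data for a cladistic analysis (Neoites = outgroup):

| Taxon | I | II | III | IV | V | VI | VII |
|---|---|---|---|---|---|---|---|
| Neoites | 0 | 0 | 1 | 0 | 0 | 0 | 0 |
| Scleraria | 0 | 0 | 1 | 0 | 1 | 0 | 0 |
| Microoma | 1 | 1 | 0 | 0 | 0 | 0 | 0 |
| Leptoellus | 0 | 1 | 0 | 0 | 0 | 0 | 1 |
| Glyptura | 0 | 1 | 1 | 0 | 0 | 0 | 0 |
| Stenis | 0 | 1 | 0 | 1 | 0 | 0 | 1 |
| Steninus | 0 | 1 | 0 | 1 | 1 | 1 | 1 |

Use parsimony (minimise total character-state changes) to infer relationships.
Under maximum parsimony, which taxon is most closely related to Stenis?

Steninus

Character polarity is set by the outgroup: the derived state is whichever differs from the outgroup's state, so for III the derived state is '0', and for the remaining characters it is '1'.
I: derived state '1' in Microoma only — an autapomorphy, so it tells us nothing about relationships among taxa.
Only Glyptura, Leptoellus, Microoma, Steninus, and Stenis show the derived state '1' for II, supporting them as a clade.
III (derived state '0') is shared by Leptoellus, Microoma, Steninus, and Stenis — a synapomorphy uniting that clade.
Only Steninus and Stenis show the derived state '1' for IV, supporting them as a clade.
V groups Scleraria and Steninus, which is incompatible with the clades supported by the remaining characters; treating it as convergent (homoplasy) costs fewer steps than any alternative tree.
VI: derived state '1' in Steninus only — an autapomorphy, so it tells us nothing about relationships among taxa.
VII (derived state '1') is shared by Leptoellus, Steninus, and Stenis — a synapomorphy uniting that clade.
Most parsimonious ingroup topology: (Scleraria,((Microoma,(Leptoellus,(Stenis,Steninus))),Glyptura)).
Stenis and Steninus form a cherry on this tree, so they are sister taxa.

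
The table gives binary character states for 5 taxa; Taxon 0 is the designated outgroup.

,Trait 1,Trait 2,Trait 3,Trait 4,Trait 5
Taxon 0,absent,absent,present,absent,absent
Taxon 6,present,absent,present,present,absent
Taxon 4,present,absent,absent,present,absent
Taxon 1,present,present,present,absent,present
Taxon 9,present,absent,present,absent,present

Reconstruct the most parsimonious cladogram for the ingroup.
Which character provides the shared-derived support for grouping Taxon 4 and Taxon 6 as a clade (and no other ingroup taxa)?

Character polarity is set by the outgroup: the derived state is whichever differs from the outgroup's state, so for Trait 3 the derived state is 'absent', and for the remaining characters it is 'present'.
All ingroup taxa share the derived state 'present' for Trait 1; it defines the ingroup but does not resolve relationships within it.
Trait 2: derived state 'present' in Taxon 1 only — an autapomorphy, so it tells us nothing about relationships among taxa.
Trait 3 (derived state 'absent') is unique to Taxon 4 (autapomorphy; uninformative for grouping).
Trait 4 (derived state 'present') is shared by Taxon 4 and Taxon 6 — a synapomorphy uniting that clade.
Trait 5: derived state 'present' in Taxon 1 and Taxon 9 only — synapomorphy for {Taxon 1, Taxon 9}.
Most parsimonious ingroup topology: ((Taxon 6,Taxon 4),(Taxon 1,Taxon 9)).
The clade {Taxon 4, Taxon 6} is supported by Trait 4: its derived state 'present' occurs in exactly those taxa and in no other taxon (including the outgroup).

Trait 4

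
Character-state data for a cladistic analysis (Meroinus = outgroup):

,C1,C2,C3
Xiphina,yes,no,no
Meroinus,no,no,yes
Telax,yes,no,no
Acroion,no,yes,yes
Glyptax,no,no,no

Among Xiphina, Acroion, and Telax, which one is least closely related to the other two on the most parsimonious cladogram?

Character polarity is set by the outgroup: the derived state is whichever differs from the outgroup's state, so for C3 the derived state is 'no', and for the remaining characters it is 'yes'.
C1 (derived state 'yes') is shared by Telax and Xiphina — a synapomorphy uniting that clade.
C2: derived state 'yes' in Acroion only — an autapomorphy, so it tells us nothing about relationships among taxa.
C3: derived state 'no' in Glyptax, Telax, and Xiphina only — synapomorphy for {Glyptax, Telax, Xiphina}.
Most parsimonious ingroup topology: (((Telax,Xiphina),Glyptax),Acroion).
Xiphina and Telax share a more recent common ancestor with each other than either does with Acroion, so Acroion is the least closely related of the three.

Acroion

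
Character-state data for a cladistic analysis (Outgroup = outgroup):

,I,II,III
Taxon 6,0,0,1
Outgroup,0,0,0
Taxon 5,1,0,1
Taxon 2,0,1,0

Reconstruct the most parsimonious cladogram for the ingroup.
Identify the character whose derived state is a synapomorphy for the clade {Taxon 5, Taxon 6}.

III

The outgroup has state '0' for every character, so '1' is the derived state throughout.
I (derived state '1') is unique to Taxon 5 (autapomorphy; uninformative for grouping).
II (derived state '1') is unique to Taxon 2 (autapomorphy; uninformative for grouping).
Only Taxon 5 and Taxon 6 show the derived state '1' for III, supporting them as a clade.
Most parsimonious ingroup topology: ((Taxon 5,Taxon 6),Taxon 2).
The clade {Taxon 5, Taxon 6} is supported by III: its derived state '1' occurs in exactly those taxa and in no other taxon (including the outgroup).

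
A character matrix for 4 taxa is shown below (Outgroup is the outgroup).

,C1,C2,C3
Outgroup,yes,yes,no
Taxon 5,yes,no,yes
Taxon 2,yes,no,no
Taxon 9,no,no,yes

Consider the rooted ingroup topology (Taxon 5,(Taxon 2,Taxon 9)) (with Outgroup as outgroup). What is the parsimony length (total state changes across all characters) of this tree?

Map each character onto (Taxon 5,(Taxon 2,Taxon 9)) (rooted by Outgroup) and count the minimum state changes it requires (Fitch parsimony):
C1: 1; C2: 1; C3: 2.
Total tree length = 4.

4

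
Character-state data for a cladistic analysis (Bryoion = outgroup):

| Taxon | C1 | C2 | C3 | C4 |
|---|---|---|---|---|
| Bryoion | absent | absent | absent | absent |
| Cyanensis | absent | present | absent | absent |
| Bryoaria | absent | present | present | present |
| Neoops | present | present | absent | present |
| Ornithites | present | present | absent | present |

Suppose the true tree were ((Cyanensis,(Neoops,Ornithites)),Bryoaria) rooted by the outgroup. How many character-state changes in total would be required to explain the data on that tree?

5

Map each character onto ((Cyanensis,(Neoops,Ornithites)),Bryoaria) (rooted by Bryoion) and count the minimum state changes it requires (Fitch parsimony):
C1: 1; C2: 1; C3: 1; C4: 2.
Total tree length = 5.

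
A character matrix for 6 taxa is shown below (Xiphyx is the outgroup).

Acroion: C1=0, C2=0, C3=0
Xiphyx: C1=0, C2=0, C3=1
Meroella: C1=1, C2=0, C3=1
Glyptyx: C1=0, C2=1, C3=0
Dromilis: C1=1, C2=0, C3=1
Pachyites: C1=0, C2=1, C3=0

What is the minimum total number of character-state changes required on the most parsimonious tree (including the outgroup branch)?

Character polarity is set by the outgroup: the derived state is whichever differs from the outgroup's state, so for C3 the derived state is '0', and for the remaining characters it is '1'.
C1: derived state '1' in Dromilis and Meroella only — synapomorphy for {Dromilis, Meroella}.
C2: derived state '1' in Glyptyx and Pachyites only — synapomorphy for {Glyptyx, Pachyites}.
C3 (derived state '0') is shared by Acroion, Glyptyx, and Pachyites — a synapomorphy uniting that clade.
Most parsimonious ingroup topology: (((Glyptyx,Pachyites),Acroion),(Dromilis,Meroella)).
Changes per character on this tree: C1: 1; C2: 1; C3: 1.
Total = 3.

3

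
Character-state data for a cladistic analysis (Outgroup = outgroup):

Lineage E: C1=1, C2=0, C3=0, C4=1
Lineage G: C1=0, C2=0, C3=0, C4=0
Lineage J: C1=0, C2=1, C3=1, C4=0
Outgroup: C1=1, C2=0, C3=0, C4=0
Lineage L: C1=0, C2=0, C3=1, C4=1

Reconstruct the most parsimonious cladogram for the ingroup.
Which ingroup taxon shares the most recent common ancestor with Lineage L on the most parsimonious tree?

Character polarity is set by the outgroup: the derived state is whichever differs from the outgroup's state, so for C1 the derived state is '0', and for the remaining characters it is '1'.
C1: derived state '0' in Lineage G, Lineage J, and Lineage L only — synapomorphy for {Lineage G, Lineage J, Lineage L}.
C2: derived state '1' in Lineage J only — an autapomorphy, so it tells us nothing about relationships among taxa.
Only Lineage J and Lineage L show the derived state '1' for C3, supporting them as a clade.
C4 (state '1') occurs in Lineage E and Lineage L but conflicts with the nesting implied by the other characters — most parsimoniously interpreted as homoplasy.
Most parsimonious ingroup topology: (((Lineage J,Lineage L),Lineage G),Lineage E).
Lineage L and Lineage J form a cherry on this tree, so they are sister taxa.

Lineage J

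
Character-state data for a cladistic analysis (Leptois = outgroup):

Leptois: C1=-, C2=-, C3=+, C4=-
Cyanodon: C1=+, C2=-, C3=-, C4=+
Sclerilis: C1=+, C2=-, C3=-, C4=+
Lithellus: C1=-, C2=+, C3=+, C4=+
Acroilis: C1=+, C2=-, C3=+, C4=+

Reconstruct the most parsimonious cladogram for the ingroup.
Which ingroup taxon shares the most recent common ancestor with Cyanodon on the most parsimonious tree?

Character polarity is set by the outgroup: the derived state is whichever differs from the outgroup's state, so for C3 the derived state is '-', and for the remaining characters it is '+'.
Only Acroilis, Cyanodon, and Sclerilis show the derived state '+' for C1, supporting them as a clade.
C2: derived state '+' in Lithellus only — an autapomorphy, so it tells us nothing about relationships among taxa.
C3: derived state '-' in Cyanodon and Sclerilis only — synapomorphy for {Cyanodon, Sclerilis}.
All ingroup taxa share the derived state '+' for C4; it defines the ingroup but does not resolve relationships within it.
Most parsimonious ingroup topology: (((Cyanodon,Sclerilis),Acroilis),Lithellus).
Cyanodon and Sclerilis form a cherry on this tree, so they are sister taxa.

Sclerilis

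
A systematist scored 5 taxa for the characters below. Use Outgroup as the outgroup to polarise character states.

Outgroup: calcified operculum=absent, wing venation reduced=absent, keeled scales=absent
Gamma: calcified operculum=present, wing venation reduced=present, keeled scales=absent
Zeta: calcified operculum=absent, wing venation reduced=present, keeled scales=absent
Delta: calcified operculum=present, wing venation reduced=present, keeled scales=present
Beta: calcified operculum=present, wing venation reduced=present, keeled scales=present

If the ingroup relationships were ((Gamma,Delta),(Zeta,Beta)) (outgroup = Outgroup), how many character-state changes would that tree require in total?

5

Map each character onto ((Gamma,Delta),(Zeta,Beta)) (rooted by Outgroup) and count the minimum state changes it requires (Fitch parsimony):
calcified operculum: 2; wing venation reduced: 1; keeled scales: 2.
Total tree length = 5.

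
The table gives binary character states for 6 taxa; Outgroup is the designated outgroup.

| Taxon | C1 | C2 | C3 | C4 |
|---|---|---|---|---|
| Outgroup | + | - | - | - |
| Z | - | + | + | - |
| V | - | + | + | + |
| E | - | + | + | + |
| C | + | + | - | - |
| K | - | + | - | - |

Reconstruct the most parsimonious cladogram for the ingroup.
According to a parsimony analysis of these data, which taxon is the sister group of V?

E

Character polarity is set by the outgroup: the derived state is whichever differs from the outgroup's state, so for C1 the derived state is '-', and for the remaining characters it is '+'.
C1: derived state '-' in E, K, V, and Z only — synapomorphy for {E, K, V, Z}.
C2 (derived state '+') is shared by all ingroup taxa — unites the whole ingroup.
C3 (derived state '+') is shared by E, V, and Z — a synapomorphy uniting that clade.
C4 (derived state '+') is shared by E and V — a synapomorphy uniting that clade.
Most parsimonious ingroup topology: (((Z,(V,E)),K),C).
V and E form a cherry on this tree, so they are sister taxa.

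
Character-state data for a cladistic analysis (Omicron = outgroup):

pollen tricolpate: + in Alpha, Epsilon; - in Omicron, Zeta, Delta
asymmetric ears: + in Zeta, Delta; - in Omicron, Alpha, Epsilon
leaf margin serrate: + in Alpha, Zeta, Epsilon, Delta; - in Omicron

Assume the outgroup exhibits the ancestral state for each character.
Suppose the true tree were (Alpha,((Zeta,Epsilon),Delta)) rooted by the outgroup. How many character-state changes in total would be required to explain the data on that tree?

Map each character onto (Alpha,((Zeta,Epsilon),Delta)) (rooted by Omicron) and count the minimum state changes it requires (Fitch parsimony):
pollen tricolpate: 2; asymmetric ears: 2; leaf margin serrate: 1.
Total tree length = 5.

5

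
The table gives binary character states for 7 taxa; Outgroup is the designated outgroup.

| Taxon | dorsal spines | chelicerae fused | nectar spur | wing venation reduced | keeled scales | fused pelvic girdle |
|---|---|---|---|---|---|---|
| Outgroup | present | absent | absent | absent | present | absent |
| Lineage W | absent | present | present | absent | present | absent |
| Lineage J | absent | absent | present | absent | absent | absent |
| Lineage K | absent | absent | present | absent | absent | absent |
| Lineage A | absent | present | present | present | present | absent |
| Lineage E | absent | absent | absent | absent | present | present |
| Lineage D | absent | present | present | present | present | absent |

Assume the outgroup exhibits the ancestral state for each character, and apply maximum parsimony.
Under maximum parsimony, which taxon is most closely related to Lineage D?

Lineage A

Character polarity is set by the outgroup: the derived state is whichever differs from the outgroup's state, so for dorsal spines, keeled scales the derived state is 'absent', and for the remaining characters it is 'present'.
All ingroup taxa share the derived state 'absent' for dorsal spines; it defines the ingroup but does not resolve relationships within it.
chelicerae fused (derived state 'present') is shared by Lineage A, Lineage D, and Lineage W — a synapomorphy uniting that clade.
nectar spur (derived state 'present') is shared by Lineage A, Lineage D, Lineage J, Lineage K, and Lineage W — a synapomorphy uniting that clade.
Only Lineage A and Lineage D show the derived state 'present' for wing venation reduced, supporting them as a clade.
keeled scales: derived state 'absent' in Lineage J and Lineage K only — synapomorphy for {Lineage J, Lineage K}.
fused pelvic girdle: derived state 'present' in Lineage E only — an autapomorphy, so it tells us nothing about relationships among taxa.
Most parsimonious ingroup topology: (((Lineage W,(Lineage A,Lineage D)),(Lineage J,Lineage K)),Lineage E).
Lineage D and Lineage A form a cherry on this tree, so they are sister taxa.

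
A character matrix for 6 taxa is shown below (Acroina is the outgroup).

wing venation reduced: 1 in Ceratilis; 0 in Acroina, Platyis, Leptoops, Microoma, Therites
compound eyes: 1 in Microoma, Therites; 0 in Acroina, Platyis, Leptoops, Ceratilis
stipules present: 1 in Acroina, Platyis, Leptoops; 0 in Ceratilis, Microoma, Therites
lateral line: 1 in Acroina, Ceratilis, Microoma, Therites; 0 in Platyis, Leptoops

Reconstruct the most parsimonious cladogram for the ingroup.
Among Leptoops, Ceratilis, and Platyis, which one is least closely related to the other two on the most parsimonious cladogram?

Character polarity is set by the outgroup: the derived state is whichever differs from the outgroup's state, so for stipules present, lateral line the derived state is '0', and for the remaining characters it is '1'.
wing venation reduced: derived state '1' in Ceratilis only — an autapomorphy, so it tells us nothing about relationships among taxa.
compound eyes: derived state '1' in Microoma and Therites only — synapomorphy for {Microoma, Therites}.
stipules present: derived state '0' in Ceratilis, Microoma, and Therites only — synapomorphy for {Ceratilis, Microoma, Therites}.
lateral line: derived state '0' in Leptoops and Platyis only — synapomorphy for {Leptoops, Platyis}.
Most parsimonious ingroup topology: ((Platyis,Leptoops),(Ceratilis,(Microoma,Therites))).
Leptoops and Platyis share a more recent common ancestor with each other than either does with Ceratilis, so Ceratilis is the least closely related of the three.

Ceratilis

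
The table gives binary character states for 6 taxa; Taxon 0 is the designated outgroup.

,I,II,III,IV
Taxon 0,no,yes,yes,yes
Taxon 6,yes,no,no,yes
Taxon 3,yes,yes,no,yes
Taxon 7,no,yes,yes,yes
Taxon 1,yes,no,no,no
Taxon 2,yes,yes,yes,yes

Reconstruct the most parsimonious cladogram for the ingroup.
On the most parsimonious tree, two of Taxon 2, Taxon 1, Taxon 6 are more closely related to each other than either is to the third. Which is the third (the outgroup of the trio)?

Taxon 2

Character polarity is set by the outgroup: the derived state is whichever differs from the outgroup's state, so for II, III, IV the derived state is 'no', and for the remaining characters it is 'yes'.
I: derived state 'yes' in Taxon 1, Taxon 2, Taxon 3, and Taxon 6 only — synapomorphy for {Taxon 1, Taxon 2, Taxon 3, Taxon 6}.
II: derived state 'no' in Taxon 1 and Taxon 6 only — synapomorphy for {Taxon 1, Taxon 6}.
Only Taxon 1, Taxon 3, and Taxon 6 show the derived state 'no' for III, supporting them as a clade.
IV (derived state 'no') is unique to Taxon 1 (autapomorphy; uninformative for grouping).
Most parsimonious ingroup topology: ((((Taxon 6,Taxon 1),Taxon 3),Taxon 2),Taxon 7).
Taxon 6 and Taxon 1 share a more recent common ancestor with each other than either does with Taxon 2, so Taxon 2 is the least closely related of the three.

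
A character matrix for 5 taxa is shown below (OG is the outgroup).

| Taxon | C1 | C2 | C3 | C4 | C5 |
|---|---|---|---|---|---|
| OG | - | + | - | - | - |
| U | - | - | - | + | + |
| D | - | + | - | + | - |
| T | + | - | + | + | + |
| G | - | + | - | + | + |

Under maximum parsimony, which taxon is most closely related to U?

Character polarity is set by the outgroup: the derived state is whichever differs from the outgroup's state, so for C2 the derived state is '-', and for the remaining characters it is '+'.
C1 (derived state '+') is unique to T (autapomorphy; uninformative for grouping).
Only T and U show the derived state '-' for C2, supporting them as a clade.
C3: derived state '+' in T only — an autapomorphy, so it tells us nothing about relationships among taxa.
C4 (derived state '+') is shared by all ingroup taxa — unites the whole ingroup.
Only G, T, and U show the derived state '+' for C5, supporting them as a clade.
Most parsimonious ingroup topology: (((U,T),G),D).
U and T form a cherry on this tree, so they are sister taxa.

T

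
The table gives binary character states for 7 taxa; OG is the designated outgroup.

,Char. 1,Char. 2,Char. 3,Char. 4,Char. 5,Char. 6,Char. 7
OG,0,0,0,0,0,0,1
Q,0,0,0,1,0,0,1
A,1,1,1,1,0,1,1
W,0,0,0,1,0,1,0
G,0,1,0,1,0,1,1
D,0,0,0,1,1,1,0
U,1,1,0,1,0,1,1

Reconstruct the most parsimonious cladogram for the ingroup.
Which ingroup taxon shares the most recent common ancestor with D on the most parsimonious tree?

Character polarity is set by the outgroup: the derived state is whichever differs from the outgroup's state, so for Char. 7 the derived state is '0', and for the remaining characters it is '1'.
Char. 1: derived state '1' in A and U only — synapomorphy for {A, U}.
Char. 2 (derived state '1') is shared by A, G, and U — a synapomorphy uniting that clade.
Char. 3: derived state '1' in A only — an autapomorphy, so it tells us nothing about relationships among taxa.
Char. 4 (derived state '1') is shared by all ingroup taxa — unites the whole ingroup.
Char. 5: derived state '1' in D only — an autapomorphy, so it tells us nothing about relationships among taxa.
Only A, D, G, U, and W show the derived state '1' for Char. 6, supporting them as a clade.
Char. 7 (derived state '0') is shared by D and W — a synapomorphy uniting that clade.
Most parsimonious ingroup topology: (Q,(((A,U),G),(W,D))).
D and W form a cherry on this tree, so they are sister taxa.

W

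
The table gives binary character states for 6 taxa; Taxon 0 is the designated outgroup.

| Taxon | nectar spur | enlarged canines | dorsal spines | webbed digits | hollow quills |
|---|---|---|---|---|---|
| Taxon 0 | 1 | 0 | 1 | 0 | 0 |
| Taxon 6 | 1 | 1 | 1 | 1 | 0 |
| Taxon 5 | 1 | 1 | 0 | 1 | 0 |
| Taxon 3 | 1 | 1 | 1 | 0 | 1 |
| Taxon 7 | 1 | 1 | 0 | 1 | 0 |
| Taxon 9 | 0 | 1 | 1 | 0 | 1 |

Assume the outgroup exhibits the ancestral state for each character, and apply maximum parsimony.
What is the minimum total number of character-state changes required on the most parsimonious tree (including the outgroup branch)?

5

Character polarity is set by the outgroup: the derived state is whichever differs from the outgroup's state, so for nectar spur, dorsal spines the derived state is '0', and for the remaining characters it is '1'.
nectar spur (derived state '0') is unique to Taxon 9 (autapomorphy; uninformative for grouping).
All ingroup taxa share the derived state '1' for enlarged canines; it defines the ingroup but does not resolve relationships within it.
dorsal spines: derived state '0' in Taxon 5 and Taxon 7 only — synapomorphy for {Taxon 5, Taxon 7}.
webbed digits (derived state '1') is shared by Taxon 5, Taxon 6, and Taxon 7 — a synapomorphy uniting that clade.
Only Taxon 3 and Taxon 9 show the derived state '1' for hollow quills, supporting them as a clade.
Most parsimonious ingroup topology: ((Taxon 6,(Taxon 5,Taxon 7)),(Taxon 3,Taxon 9)).
Changes per character on this tree: nectar spur: 1; enlarged canines: 1; dorsal spines: 1; webbed digits: 1; hollow quills: 1.
Total = 5.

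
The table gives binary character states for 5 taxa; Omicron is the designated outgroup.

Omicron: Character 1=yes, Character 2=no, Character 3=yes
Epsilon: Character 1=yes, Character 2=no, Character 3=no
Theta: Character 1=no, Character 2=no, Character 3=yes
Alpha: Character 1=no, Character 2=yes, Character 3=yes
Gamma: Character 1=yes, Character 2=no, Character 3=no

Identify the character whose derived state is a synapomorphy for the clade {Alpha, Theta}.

Character 1

Character polarity is set by the outgroup: the derived state is whichever differs from the outgroup's state, so for Character 1, Character 3 the derived state is 'no', and for the remaining characters it is 'yes'.
Character 1 (derived state 'no') is shared by Alpha and Theta — a synapomorphy uniting that clade.
Character 2: derived state 'yes' in Alpha only — an autapomorphy, so it tells us nothing about relationships among taxa.
Character 3 (derived state 'no') is shared by Epsilon and Gamma — a synapomorphy uniting that clade.
Most parsimonious ingroup topology: ((Epsilon,Gamma),(Theta,Alpha)).
The clade {Alpha, Theta} is supported by Character 1: its derived state 'no' occurs in exactly those taxa and in no other taxon (including the outgroup).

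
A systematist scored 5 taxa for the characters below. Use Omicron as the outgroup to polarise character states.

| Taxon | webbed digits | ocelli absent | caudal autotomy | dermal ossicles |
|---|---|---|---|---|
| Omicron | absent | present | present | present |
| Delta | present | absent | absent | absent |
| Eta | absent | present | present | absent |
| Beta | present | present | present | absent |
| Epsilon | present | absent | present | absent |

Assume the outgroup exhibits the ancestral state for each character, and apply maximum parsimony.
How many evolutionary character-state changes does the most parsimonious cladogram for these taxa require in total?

Character polarity is set by the outgroup: the derived state is whichever differs from the outgroup's state, so for ocelli absent, caudal autotomy, dermal ossicles the derived state is 'absent', and for the remaining characters it is 'present'.
webbed digits: derived state 'present' in Beta, Delta, and Epsilon only — synapomorphy for {Beta, Delta, Epsilon}.
Only Delta and Epsilon show the derived state 'absent' for ocelli absent, supporting them as a clade.
caudal autotomy (derived state 'absent') is unique to Delta (autapomorphy; uninformative for grouping).
All ingroup taxa share the derived state 'absent' for dermal ossicles; it defines the ingroup but does not resolve relationships within it.
Most parsimonious ingroup topology: (((Delta,Epsilon),Beta),Eta).
Changes per character on this tree: webbed digits: 1; ocelli absent: 1; caudal autotomy: 1; dermal ossicles: 1.
Total = 4.

4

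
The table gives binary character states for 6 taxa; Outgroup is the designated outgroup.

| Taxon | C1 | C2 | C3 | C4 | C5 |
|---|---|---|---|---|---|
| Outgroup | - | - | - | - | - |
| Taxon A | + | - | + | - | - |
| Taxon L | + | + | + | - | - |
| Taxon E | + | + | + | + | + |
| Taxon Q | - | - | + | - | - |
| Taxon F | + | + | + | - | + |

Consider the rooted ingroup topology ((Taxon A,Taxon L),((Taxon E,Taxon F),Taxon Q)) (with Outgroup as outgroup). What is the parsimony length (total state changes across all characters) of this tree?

7

Map each character onto ((Taxon A,Taxon L),((Taxon E,Taxon F),Taxon Q)) (rooted by Outgroup) and count the minimum state changes it requires (Fitch parsimony):
C1: 2; C2: 2; C3: 1; C4: 1; C5: 1.
Total tree length = 7.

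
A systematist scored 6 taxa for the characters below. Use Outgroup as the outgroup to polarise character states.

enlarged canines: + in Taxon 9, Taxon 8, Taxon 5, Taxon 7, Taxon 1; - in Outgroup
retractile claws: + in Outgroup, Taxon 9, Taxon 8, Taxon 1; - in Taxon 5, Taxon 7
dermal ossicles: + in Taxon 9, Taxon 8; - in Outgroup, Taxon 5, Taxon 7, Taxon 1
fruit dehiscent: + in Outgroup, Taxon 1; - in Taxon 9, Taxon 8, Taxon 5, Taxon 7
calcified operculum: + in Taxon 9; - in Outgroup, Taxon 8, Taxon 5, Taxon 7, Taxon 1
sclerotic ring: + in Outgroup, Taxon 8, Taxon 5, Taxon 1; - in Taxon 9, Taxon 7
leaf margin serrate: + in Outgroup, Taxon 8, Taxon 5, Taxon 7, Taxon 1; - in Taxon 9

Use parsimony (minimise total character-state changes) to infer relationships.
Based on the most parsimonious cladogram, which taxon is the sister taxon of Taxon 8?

Character polarity is set by the outgroup: the derived state is whichever differs from the outgroup's state, so for retractile claws, fruit dehiscent, sclerotic ring, leaf margin serrate the derived state is '-', and for the remaining characters it is '+'.
All ingroup taxa share the derived state '+' for enlarged canines; it defines the ingroup but does not resolve relationships within it.
retractile claws: derived state '-' in Taxon 5 and Taxon 7 only — synapomorphy for {Taxon 5, Taxon 7}.
dermal ossicles (derived state '+') is shared by Taxon 8 and Taxon 9 — a synapomorphy uniting that clade.
Only Taxon 5, Taxon 7, Taxon 8, and Taxon 9 show the derived state '-' for fruit dehiscent, supporting them as a clade.
calcified operculum: derived state '+' in Taxon 9 only — an autapomorphy, so it tells us nothing about relationships among taxa.
sclerotic ring groups Taxon 7 and Taxon 9, which is incompatible with the clades supported by the remaining characters; treating it as convergent (homoplasy) costs fewer steps than any alternative tree.
leaf margin serrate: derived state '-' in Taxon 9 only — an autapomorphy, so it tells us nothing about relationships among taxa.
Most parsimonious ingroup topology: (Taxon 1,((Taxon 5,Taxon 7),(Taxon 8,Taxon 9))).
Taxon 8 and Taxon 9 form a cherry on this tree, so they are sister taxa.

Taxon 9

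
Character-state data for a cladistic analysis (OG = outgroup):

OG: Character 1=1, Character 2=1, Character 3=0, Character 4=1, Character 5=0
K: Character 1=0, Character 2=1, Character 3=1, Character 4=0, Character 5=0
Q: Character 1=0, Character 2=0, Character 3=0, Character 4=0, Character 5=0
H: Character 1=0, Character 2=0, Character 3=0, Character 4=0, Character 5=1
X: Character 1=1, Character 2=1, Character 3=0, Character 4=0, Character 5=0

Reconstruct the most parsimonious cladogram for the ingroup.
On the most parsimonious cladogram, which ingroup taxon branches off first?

X

Character polarity is set by the outgroup: the derived state is whichever differs from the outgroup's state, so for Character 1, Character 2, Character 4 the derived state is '0', and for the remaining characters it is '1'.
Character 1: derived state '0' in H, K, and Q only — synapomorphy for {H, K, Q}.
Only H and Q show the derived state '0' for Character 2, supporting them as a clade.
Character 3: derived state '1' in K only — an autapomorphy, so it tells us nothing about relationships among taxa.
All ingroup taxa share the derived state '0' for Character 4; it defines the ingroup but does not resolve relationships within it.
Character 5: derived state '1' in H only — an autapomorphy, so it tells us nothing about relationships among taxa.
Most parsimonious ingroup topology: ((K,(Q,H)),X).
X is sister to the clade containing all other ingroup taxa, so it is the earliest-diverging (most basal) ingroup lineage.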